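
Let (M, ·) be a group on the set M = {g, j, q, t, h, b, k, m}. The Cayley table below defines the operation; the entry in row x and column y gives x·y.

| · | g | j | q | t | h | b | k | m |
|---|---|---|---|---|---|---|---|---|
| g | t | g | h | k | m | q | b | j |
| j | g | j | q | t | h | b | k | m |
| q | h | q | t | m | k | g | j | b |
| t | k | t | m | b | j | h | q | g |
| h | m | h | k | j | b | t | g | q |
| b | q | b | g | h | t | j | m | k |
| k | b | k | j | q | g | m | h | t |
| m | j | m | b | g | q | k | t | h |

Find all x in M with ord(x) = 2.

{b}

Identity is j. Compute the order of each non-identity element by repeated multiplication:
  g: g → t → k → b → q → h → m → j  (order 8)
  q: q → t → m → b → g → h → k → j  (order 8)
  t: t → b → h → j  (order 4)
  h: h → b → t → j  (order 4)
  b: b → j  (order 2)
  k: k → h → g → b → m → t → q → j  (order 8)
  m: m → h → q → b → k → t → g → j  (order 8)
Elements of order 2: {b}.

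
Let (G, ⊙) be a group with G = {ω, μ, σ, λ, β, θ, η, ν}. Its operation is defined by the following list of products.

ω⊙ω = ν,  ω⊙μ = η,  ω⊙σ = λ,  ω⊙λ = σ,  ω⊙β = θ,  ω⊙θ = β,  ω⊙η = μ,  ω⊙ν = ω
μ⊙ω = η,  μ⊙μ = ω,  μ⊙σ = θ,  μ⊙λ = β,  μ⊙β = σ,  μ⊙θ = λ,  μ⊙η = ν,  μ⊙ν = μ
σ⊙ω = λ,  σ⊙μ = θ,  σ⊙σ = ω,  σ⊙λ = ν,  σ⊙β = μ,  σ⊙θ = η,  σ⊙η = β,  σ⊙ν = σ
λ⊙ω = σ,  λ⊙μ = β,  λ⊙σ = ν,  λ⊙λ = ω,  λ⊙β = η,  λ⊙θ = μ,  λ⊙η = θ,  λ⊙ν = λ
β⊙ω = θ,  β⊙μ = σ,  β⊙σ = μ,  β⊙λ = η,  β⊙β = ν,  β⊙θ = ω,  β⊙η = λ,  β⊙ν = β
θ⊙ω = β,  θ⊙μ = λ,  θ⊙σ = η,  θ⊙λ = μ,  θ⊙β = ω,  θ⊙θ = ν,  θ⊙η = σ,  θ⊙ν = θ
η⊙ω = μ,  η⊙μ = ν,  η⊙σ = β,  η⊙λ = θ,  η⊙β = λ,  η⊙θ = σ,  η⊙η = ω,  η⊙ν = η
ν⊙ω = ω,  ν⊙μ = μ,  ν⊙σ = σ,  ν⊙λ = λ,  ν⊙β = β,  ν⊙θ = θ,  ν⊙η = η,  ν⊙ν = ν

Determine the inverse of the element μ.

First locate the identity: row ν matches the header, so ν is the identity.
Scan row μ for ν: μ ⊙ η = ν. Hence μ^(-1) = η.
(Structurally, G here is isomorphic to Z_2 x Z_4.)

η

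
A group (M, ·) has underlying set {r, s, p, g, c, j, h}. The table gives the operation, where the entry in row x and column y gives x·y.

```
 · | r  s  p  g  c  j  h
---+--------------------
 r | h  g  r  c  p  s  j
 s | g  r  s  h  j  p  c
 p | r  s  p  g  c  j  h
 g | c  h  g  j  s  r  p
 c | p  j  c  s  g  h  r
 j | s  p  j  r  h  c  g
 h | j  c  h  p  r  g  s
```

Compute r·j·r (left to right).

r·j = s
s·r = g

g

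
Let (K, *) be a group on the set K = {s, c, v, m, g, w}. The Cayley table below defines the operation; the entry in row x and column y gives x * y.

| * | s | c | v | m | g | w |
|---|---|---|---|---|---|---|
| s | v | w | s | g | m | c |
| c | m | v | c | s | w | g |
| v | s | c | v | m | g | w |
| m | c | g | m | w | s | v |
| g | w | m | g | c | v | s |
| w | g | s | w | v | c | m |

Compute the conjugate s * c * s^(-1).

g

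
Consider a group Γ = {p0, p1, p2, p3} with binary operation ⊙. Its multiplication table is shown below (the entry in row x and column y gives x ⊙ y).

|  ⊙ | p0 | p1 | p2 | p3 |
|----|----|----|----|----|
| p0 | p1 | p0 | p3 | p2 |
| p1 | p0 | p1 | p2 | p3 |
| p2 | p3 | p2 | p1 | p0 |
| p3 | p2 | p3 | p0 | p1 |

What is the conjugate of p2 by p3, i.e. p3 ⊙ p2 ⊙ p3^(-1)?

The identity is p1. In row p3, the entry p1 sits in column p3, so p3^(-1) = p3.
p3 ⊙ p2 = p0
p0 ⊙ p3 = p2

p2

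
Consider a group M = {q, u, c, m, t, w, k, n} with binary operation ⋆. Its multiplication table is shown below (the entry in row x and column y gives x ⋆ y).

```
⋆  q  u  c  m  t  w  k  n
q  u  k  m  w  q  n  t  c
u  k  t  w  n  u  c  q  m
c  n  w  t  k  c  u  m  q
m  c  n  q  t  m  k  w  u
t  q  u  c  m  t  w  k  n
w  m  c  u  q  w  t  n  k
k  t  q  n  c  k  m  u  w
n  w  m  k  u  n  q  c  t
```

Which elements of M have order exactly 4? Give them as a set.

Identity is t. Compute the order of each non-identity element by repeated multiplication:
  q: q → u → k → t  (order 4)
  u: u → t  (order 2)
  c: c → t  (order 2)
  m: m → t  (order 2)
  w: w → t  (order 2)
  k: k → u → q → t  (order 4)
  n: n → t  (order 2)
Elements of order 4: {k, q}.
(Structurally, M here is isomorphic to the dihedral group D_4.)

{k, q}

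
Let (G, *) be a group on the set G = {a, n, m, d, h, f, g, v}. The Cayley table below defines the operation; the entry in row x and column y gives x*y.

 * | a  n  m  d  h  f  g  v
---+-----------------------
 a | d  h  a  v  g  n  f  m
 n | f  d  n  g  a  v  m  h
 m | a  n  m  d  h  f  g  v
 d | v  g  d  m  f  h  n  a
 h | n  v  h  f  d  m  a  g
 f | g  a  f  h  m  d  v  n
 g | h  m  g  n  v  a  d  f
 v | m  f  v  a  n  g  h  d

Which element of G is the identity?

m

The identity e satisfies e*x = x for all x, so its row in the table reproduces the column headers.
Row m reads: a, n, m, d, h, f, g, v — exactly the header order. So m is the identity.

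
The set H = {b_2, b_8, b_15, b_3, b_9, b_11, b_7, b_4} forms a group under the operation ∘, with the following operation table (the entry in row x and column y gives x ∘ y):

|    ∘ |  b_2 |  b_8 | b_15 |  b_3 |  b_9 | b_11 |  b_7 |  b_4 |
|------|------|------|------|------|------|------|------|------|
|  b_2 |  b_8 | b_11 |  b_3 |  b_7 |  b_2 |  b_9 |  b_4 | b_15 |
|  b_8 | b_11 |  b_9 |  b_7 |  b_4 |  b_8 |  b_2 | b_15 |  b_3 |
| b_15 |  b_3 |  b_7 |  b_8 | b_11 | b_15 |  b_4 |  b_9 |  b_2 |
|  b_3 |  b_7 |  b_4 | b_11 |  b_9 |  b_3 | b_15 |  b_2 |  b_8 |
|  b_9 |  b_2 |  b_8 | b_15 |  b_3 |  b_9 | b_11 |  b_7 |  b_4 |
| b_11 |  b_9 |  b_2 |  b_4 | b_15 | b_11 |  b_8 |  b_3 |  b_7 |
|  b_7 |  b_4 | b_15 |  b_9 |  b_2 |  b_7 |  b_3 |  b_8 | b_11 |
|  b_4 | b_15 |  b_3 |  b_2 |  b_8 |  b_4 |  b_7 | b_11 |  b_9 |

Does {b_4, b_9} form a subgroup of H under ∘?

{b_4, b_9} contains the identity b_9.
Checking products: every product of two elements of {b_4, b_9} (read from the table) lies in {b_4, b_9}, so the set is closed.
In a finite group, a nonempty closed subset is a subgroup. So {b_4, b_9} ≤ H.

Yes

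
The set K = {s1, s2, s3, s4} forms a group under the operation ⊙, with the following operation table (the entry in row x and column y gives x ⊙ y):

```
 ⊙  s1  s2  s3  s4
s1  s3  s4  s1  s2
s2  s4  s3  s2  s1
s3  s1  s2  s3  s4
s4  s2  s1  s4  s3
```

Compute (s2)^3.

s2^1 = s2
s2^2 = s2 ⊙ s2 = s3
s2^3 = s3 ⊙ s2 = s2

s2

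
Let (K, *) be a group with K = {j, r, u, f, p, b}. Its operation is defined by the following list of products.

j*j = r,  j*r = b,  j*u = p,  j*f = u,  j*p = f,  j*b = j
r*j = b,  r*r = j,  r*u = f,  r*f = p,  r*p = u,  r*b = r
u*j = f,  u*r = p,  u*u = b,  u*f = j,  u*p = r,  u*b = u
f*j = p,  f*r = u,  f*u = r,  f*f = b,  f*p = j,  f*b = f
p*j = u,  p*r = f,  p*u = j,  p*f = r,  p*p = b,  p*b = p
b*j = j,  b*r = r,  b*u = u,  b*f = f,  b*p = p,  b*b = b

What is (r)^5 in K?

r^1 = r
r^2 = r * r = j
r^3 = j * r = b
r^4 = b * r = r
r^5 = r * r = j

j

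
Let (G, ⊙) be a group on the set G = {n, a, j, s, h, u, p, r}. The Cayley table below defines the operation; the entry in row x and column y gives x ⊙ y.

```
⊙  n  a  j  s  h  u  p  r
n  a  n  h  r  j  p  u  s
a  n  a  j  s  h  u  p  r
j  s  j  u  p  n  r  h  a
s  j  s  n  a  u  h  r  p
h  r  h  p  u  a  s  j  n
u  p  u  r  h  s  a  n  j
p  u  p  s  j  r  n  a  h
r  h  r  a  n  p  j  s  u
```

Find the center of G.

{a, u}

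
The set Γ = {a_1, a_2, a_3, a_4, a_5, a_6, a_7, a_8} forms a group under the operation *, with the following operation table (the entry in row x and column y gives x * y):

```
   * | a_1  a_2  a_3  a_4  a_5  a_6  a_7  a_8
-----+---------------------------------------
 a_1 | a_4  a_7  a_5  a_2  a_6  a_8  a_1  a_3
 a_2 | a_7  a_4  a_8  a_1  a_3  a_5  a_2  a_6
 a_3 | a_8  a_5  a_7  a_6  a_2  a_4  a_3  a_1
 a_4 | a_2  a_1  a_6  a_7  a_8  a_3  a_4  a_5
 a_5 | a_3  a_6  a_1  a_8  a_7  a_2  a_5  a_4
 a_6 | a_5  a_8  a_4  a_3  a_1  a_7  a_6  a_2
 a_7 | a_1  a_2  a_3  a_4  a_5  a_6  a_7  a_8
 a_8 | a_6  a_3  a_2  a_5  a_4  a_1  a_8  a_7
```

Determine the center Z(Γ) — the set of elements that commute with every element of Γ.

{a_4, a_7}

An element z is central iff its row equals its column in the table.
For a_2: a_2 * a_6 = a_5 ≠ a_8 = a_6 * a_2, so a_2 ∉ Z.
Checking each element this way leaves Z(Γ) = {a_4, a_7}.
(Structurally, Γ here is isomorphic to the dihedral group D_4.)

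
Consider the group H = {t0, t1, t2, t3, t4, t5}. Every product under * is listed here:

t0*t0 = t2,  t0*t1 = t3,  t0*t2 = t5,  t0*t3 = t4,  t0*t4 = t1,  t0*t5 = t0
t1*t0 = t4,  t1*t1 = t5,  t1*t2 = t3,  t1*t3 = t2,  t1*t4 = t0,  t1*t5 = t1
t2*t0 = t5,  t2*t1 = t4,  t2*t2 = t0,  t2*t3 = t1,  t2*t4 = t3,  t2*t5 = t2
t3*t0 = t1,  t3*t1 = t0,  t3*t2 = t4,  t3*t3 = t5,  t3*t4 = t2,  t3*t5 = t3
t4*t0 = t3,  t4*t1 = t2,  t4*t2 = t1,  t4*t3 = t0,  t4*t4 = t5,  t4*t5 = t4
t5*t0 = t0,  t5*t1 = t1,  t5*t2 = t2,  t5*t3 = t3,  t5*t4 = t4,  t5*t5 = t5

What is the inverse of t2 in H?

First locate the identity: row t5 matches the header, so t5 is the identity.
Scan row t2 for t5: t2 * t0 = t5. Hence t2^(-1) = t0.

t0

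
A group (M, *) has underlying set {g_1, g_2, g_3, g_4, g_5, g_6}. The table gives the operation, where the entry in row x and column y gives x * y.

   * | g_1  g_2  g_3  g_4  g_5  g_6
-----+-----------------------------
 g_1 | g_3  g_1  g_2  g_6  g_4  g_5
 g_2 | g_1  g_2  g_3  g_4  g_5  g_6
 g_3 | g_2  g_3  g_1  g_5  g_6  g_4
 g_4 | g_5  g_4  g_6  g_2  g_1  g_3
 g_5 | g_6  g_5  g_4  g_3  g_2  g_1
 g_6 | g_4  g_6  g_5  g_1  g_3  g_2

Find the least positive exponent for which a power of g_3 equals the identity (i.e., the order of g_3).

The identity element is g_2 (its row matches the header).
g_3^1 = g_3
g_3^2 = g_3 * g_3 = g_1
g_3^3 = g_1 * g_3 = g_2
The first power of g_3 equal to the identity is g_3^3, so ord(g_3) = 3.

3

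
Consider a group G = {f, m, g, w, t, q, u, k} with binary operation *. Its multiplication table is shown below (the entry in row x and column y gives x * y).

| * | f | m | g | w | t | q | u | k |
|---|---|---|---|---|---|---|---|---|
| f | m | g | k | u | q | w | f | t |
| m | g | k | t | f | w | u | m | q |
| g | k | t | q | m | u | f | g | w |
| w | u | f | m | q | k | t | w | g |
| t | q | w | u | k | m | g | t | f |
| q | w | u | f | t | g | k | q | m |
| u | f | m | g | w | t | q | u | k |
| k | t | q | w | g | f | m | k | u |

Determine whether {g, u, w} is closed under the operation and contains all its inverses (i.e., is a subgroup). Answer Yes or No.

g * g = q, which is not in {g, u, w}.
The subset is not closed under *, so it is not a subgroup.

No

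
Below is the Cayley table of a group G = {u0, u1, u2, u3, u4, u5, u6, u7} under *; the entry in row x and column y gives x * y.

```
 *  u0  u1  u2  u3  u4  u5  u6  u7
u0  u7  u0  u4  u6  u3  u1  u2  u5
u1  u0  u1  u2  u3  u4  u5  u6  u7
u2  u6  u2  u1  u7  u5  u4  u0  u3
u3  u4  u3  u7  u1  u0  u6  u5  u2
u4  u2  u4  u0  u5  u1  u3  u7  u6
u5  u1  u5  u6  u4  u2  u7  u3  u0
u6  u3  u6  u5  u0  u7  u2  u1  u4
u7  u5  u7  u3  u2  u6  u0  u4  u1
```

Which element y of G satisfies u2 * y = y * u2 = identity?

u2

First locate the identity: row u1 matches the header, so u1 is the identity.
Scan row u2 for u1: u2 * u2 = u1. Hence u2^(-1) = u2.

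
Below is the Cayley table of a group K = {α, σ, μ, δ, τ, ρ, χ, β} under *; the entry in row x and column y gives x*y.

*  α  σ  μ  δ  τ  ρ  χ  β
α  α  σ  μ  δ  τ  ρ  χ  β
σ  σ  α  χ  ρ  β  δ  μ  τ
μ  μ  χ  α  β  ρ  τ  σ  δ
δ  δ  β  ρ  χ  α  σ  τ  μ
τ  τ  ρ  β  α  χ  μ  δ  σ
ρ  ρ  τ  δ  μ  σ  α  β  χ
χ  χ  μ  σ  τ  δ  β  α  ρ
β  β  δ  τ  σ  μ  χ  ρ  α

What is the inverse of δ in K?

First locate the identity: row α matches the header, so α is the identity.
Scan row δ for α: δ*τ = α. Hence δ^(-1) = τ.

τ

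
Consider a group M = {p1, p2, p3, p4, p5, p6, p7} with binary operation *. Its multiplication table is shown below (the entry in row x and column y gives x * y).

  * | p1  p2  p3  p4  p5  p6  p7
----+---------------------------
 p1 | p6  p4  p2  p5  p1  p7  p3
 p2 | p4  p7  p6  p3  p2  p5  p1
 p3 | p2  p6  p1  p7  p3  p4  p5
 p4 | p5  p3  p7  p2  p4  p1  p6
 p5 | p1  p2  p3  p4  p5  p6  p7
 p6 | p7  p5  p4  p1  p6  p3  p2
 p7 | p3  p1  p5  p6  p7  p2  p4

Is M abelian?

Check whether the table is symmetric across its main diagonal.
Every entry (row x, col y) equals the entry (row y, col x), so M is abelian.
(In fact M ≅ the cyclic group Z_7.)

Yes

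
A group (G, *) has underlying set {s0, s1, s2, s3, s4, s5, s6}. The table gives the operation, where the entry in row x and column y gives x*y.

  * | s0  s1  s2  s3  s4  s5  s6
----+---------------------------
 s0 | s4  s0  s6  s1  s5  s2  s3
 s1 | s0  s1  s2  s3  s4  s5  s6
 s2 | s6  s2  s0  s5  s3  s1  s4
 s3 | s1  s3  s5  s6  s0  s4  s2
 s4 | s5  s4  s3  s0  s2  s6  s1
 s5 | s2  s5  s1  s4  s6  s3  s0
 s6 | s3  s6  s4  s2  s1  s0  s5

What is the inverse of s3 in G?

First locate the identity: row s1 matches the header, so s1 is the identity.
Scan row s3 for s1: s3*s0 = s1. Hence s3^(-1) = s0.

s0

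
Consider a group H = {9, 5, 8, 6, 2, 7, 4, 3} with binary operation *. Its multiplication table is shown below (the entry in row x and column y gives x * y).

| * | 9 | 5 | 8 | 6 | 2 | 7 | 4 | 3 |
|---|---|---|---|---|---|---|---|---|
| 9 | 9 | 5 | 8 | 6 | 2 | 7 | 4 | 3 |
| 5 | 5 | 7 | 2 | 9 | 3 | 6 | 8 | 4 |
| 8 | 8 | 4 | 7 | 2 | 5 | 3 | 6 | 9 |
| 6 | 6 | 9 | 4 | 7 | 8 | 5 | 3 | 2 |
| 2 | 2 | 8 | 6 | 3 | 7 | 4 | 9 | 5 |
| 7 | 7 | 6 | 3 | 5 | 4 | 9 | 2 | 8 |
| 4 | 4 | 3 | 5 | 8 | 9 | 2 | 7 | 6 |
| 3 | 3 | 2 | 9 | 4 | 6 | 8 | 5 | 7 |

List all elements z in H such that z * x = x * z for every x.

{7, 9}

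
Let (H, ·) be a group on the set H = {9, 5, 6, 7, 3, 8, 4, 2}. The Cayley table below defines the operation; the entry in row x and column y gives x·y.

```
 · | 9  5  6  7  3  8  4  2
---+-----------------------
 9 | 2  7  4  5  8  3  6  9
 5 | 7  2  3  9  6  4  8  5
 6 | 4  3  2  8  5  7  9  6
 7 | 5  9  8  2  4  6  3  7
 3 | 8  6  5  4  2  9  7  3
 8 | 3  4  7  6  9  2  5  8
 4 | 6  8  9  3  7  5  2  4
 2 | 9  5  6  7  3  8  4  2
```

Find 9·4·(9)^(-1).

4

The identity is 2. In row 9, the entry 2 sits in column 9, so 9^(-1) = 9.
9·4 = 6
6·9 = 4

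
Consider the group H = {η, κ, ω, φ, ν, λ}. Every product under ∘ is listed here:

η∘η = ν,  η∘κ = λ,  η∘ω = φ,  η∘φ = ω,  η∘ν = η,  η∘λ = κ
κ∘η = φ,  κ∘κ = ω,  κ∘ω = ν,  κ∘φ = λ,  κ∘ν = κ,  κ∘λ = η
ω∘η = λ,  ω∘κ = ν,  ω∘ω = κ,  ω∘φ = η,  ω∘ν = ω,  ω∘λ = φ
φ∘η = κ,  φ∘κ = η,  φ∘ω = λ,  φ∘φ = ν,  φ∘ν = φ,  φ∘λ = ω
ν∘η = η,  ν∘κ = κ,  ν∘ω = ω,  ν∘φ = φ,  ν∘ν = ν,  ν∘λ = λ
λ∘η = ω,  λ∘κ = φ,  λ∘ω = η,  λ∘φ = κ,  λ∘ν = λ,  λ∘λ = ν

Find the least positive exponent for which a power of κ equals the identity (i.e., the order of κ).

3

The identity element is ν (its row matches the header).
κ^1 = κ
κ^2 = κ ∘ κ = ω
κ^3 = ω ∘ κ = ν
The first power of κ equal to the identity is κ^3, so ord(κ) = 3.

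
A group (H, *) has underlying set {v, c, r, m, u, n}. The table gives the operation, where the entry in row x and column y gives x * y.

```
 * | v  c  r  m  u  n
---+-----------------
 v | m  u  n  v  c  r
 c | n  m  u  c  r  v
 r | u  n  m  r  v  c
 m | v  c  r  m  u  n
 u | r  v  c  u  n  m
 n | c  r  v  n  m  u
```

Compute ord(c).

2

The identity element is m (its row matches the header).
c^1 = c
c^2 = c * c = m
The first power of c equal to the identity is c^2, so ord(c) = 2.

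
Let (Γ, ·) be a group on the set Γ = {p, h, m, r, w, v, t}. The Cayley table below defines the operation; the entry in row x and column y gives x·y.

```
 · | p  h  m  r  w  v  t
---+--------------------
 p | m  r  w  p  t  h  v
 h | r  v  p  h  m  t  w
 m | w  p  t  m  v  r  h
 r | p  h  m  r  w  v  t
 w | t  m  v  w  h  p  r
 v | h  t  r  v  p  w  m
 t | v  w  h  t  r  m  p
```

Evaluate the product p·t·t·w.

v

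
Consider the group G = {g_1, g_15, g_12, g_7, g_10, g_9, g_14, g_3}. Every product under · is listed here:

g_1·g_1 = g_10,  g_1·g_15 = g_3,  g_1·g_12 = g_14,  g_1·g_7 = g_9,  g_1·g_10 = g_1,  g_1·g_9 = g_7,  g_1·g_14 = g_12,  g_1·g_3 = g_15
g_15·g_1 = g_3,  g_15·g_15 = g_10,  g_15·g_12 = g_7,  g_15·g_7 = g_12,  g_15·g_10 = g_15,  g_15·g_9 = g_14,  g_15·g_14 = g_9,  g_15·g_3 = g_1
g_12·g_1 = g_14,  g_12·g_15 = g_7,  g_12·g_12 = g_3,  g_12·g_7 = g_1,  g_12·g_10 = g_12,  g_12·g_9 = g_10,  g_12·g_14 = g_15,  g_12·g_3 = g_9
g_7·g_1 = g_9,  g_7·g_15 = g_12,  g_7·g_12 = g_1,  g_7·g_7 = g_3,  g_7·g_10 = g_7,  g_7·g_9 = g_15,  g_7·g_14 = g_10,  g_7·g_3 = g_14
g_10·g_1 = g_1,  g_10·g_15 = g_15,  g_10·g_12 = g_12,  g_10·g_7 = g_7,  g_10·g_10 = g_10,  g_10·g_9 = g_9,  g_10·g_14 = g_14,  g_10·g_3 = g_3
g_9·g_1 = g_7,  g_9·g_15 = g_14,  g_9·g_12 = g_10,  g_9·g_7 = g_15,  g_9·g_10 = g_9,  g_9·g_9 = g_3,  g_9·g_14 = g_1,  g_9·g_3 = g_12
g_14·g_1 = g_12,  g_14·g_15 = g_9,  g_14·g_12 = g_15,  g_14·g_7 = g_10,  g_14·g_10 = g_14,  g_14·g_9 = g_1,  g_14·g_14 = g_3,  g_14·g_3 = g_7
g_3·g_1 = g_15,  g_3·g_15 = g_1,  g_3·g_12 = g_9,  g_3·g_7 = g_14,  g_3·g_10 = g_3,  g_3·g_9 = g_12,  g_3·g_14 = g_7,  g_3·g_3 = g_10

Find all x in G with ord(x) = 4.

Identity is g_10. Compute the order of each non-identity element by repeated multiplication:
  g_1: g_1 → g_10  (order 2)
  g_15: g_15 → g_10  (order 2)
  g_12: g_12 → g_3 → g_9 → g_10  (order 4)
  g_7: g_7 → g_3 → g_14 → g_10  (order 4)
  g_9: g_9 → g_3 → g_12 → g_10  (order 4)
  g_14: g_14 → g_3 → g_7 → g_10  (order 4)
  g_3: g_3 → g_10  (order 2)
Elements of order 4: {g_12, g_14, g_7, g_9}.

{g_12, g_14, g_7, g_9}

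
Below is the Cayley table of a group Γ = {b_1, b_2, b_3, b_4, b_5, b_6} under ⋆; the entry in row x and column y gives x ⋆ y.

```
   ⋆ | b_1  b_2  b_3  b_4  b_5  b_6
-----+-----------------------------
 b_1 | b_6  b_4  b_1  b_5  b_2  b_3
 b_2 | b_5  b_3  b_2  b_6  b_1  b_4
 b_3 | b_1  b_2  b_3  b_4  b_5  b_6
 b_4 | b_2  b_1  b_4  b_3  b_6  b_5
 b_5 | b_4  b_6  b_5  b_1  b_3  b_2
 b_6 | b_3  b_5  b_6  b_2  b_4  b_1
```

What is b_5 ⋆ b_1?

b_4

Read row b_5, column b_1: b_5 ⋆ b_1 = b_4.
(Structurally, Γ here is isomorphic to the symmetric group S_3.)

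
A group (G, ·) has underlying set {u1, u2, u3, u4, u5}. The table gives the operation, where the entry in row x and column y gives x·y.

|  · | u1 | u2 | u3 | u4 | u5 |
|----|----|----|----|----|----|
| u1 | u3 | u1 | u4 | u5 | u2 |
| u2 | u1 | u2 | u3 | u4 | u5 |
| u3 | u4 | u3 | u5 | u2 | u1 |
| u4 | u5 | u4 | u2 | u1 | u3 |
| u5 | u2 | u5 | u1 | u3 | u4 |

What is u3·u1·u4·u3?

u4

u3·u1 = u4
u4·u4 = u1
u1·u3 = u4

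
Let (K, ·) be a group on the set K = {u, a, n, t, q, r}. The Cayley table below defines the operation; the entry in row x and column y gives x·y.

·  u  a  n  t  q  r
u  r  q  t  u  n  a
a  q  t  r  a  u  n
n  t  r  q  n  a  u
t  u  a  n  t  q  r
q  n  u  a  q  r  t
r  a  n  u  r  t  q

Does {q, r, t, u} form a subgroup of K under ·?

No

u·r = a, which is not in {q, r, t, u}.
The subset is not closed under ·, so it is not a subgroup.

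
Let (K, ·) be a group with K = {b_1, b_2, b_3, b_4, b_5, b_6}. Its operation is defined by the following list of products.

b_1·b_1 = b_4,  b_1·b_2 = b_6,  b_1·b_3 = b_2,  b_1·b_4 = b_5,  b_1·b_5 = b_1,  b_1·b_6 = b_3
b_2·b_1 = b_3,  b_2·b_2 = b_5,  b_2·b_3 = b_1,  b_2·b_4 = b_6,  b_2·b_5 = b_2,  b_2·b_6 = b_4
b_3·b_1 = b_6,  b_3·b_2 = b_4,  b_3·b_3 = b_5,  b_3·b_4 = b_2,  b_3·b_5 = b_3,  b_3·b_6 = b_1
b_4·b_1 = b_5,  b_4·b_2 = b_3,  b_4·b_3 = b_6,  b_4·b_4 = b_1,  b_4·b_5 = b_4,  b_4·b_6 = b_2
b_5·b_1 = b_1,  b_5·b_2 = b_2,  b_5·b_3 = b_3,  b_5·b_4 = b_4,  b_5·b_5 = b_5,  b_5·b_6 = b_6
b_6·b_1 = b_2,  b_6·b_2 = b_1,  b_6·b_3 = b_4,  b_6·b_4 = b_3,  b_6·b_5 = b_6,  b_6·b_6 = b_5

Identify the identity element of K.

The identity e satisfies e·x = x for all x, so its row in the table reproduces the column headers.
Row b_5 reads: b_1, b_2, b_3, b_4, b_5, b_6 — exactly the header order. So b_5 is the identity.

b_5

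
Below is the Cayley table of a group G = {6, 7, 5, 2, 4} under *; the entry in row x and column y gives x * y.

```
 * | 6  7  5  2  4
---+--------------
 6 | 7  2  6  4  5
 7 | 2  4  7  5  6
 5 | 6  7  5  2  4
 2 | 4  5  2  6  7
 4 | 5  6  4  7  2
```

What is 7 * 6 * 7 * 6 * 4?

7 * 6 = 2
2 * 7 = 5
5 * 6 = 6
6 * 4 = 5
(Structurally, G here is isomorphic to the cyclic group Z_5.)

5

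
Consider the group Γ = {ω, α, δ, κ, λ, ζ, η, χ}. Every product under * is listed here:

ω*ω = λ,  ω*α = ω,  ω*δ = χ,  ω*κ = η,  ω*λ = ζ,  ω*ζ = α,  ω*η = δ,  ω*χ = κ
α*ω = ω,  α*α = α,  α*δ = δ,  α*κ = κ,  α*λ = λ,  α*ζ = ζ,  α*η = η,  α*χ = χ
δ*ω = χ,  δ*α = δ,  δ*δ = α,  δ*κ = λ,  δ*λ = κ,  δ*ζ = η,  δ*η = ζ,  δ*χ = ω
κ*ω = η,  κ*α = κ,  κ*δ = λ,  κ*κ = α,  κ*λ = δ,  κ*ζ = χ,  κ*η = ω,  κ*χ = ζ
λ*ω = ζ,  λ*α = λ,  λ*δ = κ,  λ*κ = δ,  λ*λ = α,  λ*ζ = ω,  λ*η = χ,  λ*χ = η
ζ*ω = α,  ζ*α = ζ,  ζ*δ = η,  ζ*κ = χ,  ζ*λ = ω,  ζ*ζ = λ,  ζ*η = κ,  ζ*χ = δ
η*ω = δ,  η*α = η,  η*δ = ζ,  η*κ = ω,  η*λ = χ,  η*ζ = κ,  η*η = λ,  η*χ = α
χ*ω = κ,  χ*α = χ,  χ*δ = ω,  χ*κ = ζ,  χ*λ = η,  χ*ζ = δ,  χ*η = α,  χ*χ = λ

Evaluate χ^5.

χ

χ^1 = χ
χ^2 = χ*χ = λ
χ^3 = λ*χ = η
χ^4 = η*χ = α
χ^5 = α*χ = χ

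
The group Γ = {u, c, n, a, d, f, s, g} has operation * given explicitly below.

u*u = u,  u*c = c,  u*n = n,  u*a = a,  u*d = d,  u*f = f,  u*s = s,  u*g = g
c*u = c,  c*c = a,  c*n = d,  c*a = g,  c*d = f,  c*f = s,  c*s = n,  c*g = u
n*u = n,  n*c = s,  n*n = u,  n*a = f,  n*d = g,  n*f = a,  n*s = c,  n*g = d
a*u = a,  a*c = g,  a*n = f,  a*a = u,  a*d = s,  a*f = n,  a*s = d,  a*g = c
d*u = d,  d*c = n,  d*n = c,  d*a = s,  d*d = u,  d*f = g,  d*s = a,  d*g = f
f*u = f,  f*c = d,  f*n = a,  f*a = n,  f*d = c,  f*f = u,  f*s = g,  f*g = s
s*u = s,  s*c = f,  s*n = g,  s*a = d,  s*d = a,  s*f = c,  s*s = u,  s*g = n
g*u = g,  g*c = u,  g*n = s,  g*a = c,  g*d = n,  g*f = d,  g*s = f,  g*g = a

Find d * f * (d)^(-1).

The identity is u. In row d, the entry u sits in column d, so d^(-1) = d.
d * f = g
g * d = n

n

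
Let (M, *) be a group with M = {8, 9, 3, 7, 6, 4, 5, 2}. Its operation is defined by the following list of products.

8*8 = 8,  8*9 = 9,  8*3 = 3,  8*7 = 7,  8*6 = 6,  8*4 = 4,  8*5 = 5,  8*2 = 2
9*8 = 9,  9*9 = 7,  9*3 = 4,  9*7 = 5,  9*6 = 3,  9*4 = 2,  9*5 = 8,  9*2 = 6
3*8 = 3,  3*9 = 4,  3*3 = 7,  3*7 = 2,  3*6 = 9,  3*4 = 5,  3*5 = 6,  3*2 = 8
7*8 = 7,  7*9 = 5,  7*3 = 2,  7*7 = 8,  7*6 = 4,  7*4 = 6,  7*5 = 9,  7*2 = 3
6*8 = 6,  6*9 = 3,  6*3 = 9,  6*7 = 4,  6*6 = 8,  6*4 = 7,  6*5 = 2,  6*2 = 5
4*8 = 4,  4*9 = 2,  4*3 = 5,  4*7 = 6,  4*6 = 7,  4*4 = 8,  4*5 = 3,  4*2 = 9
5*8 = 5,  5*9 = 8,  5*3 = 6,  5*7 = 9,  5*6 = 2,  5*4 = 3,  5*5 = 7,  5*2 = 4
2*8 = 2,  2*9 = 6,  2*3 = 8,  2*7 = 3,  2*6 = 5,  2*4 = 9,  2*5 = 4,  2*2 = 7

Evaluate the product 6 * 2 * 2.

4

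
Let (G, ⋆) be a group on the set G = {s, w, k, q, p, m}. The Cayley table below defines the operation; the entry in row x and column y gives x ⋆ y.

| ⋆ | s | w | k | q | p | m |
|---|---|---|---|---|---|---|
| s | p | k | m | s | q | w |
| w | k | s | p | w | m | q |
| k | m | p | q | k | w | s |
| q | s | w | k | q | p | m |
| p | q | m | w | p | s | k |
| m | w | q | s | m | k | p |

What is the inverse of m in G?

w

First locate the identity: row q matches the header, so q is the identity.
Scan row m for q: m ⋆ w = q. Hence m^(-1) = w.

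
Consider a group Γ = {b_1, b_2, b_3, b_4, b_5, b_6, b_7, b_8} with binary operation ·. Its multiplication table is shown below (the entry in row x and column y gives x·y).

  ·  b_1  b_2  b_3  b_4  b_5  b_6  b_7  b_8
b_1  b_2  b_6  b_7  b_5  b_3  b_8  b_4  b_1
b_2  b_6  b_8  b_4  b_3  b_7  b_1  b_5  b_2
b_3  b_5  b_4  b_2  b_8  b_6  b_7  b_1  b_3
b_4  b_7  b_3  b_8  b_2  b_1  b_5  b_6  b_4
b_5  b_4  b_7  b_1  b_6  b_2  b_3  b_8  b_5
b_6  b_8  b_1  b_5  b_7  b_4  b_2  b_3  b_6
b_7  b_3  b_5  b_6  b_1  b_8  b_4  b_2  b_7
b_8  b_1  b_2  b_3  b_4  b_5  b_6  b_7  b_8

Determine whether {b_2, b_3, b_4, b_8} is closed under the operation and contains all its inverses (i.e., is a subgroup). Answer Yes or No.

{b_2, b_3, b_4, b_8} contains the identity b_8.
Checking products: every product of two elements of {b_2, b_3, b_4, b_8} (read from the table) lies in {b_2, b_3, b_4, b_8}, so the set is closed.
In a finite group, a nonempty closed subset is a subgroup. So {b_2, b_3, b_4, b_8} ≤ Γ.

Yes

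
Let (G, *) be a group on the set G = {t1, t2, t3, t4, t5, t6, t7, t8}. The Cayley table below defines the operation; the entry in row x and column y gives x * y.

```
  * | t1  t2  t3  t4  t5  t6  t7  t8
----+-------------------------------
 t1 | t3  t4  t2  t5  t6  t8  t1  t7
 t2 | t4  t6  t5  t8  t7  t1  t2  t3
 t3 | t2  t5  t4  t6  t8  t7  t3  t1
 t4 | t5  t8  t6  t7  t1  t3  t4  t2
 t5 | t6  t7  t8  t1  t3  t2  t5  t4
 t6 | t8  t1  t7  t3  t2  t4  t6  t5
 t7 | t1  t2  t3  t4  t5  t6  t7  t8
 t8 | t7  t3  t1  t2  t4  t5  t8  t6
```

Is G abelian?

Check whether the table is symmetric across its main diagonal.
Every entry (row x, col y) equals the entry (row y, col x), so G is abelian.
(In fact G ≅ the cyclic group Z_8.)

Yes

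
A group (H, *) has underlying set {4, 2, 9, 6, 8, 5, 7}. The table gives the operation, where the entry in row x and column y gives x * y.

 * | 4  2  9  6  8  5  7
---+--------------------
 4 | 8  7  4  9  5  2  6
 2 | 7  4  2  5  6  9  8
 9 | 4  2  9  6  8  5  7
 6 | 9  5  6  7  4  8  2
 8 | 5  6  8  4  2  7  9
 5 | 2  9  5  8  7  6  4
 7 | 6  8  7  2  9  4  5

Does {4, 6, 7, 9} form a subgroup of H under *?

7 * 7 = 5, which is not in {4, 6, 7, 9}.
The subset is not closed under *, so it is not a subgroup.

No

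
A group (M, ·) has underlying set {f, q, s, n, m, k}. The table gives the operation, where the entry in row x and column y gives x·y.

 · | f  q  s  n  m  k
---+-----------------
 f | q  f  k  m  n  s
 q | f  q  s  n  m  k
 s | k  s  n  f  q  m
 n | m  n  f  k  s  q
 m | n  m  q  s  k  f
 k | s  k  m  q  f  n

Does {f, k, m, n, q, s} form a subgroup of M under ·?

{f, k, m, n, q, s} contains the identity q.
Checking products: every product of two elements of {f, k, m, n, q, s} (read from the table) lies in {f, k, m, n, q, s}, so the set is closed.
In a finite group, a nonempty closed subset is a subgroup. So {f, k, m, n, q, s} ≤ M.
(Structurally, M here is isomorphic to the cyclic group Z_6.)

Yes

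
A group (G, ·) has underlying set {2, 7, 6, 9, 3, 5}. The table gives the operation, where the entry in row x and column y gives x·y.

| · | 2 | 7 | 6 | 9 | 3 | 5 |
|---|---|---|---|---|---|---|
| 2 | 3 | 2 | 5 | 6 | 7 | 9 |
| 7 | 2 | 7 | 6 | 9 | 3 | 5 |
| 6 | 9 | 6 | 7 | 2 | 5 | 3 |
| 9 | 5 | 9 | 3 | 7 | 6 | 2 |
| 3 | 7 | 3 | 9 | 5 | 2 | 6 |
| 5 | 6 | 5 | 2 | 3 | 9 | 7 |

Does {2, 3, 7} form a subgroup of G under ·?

Yes

{2, 3, 7} contains the identity 7.
Checking products: every product of two elements of {2, 3, 7} (read from the table) lies in {2, 3, 7}, so the set is closed.
In a finite group, a nonempty closed subset is a subgroup. So {2, 3, 7} ≤ G.
(Structurally, G here is isomorphic to the symmetric group S_3.)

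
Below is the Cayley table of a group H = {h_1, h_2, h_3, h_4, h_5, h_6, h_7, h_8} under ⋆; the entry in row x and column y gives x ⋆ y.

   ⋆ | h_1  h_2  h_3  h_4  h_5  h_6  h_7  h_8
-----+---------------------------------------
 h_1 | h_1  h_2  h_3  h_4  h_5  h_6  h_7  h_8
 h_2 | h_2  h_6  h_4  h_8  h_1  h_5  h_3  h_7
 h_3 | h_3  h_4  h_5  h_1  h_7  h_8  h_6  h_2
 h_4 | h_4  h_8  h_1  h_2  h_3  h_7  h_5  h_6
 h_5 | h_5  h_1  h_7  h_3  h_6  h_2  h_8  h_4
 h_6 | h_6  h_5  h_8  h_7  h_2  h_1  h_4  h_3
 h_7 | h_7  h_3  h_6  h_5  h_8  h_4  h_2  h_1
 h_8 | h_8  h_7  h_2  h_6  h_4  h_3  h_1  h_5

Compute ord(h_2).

4

The identity element is h_1 (its row matches the header).
h_2^1 = h_2
h_2^2 = h_2 ⋆ h_2 = h_6
h_2^3 = h_6 ⋆ h_2 = h_5
h_2^4 = h_5 ⋆ h_2 = h_1
The first power of h_2 equal to the identity is h_2^4, so ord(h_2) = 4.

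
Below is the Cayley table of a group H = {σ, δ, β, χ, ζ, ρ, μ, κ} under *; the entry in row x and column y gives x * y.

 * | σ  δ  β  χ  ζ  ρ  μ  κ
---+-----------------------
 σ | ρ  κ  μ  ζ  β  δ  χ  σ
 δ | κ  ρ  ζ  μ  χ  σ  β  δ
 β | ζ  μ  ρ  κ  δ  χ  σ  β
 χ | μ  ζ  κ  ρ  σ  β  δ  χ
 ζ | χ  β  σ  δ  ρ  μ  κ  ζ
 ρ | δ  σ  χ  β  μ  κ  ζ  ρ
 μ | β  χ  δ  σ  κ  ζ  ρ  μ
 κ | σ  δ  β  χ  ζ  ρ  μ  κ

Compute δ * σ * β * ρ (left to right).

χ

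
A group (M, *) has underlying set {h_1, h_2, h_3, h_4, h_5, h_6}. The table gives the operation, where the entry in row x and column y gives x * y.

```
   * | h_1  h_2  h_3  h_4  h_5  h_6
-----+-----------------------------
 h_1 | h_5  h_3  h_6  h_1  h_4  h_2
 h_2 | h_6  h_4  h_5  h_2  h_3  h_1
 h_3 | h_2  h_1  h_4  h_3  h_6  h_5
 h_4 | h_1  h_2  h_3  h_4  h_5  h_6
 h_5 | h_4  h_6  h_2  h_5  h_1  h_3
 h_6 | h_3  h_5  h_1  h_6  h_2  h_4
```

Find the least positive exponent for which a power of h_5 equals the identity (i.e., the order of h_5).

The identity element is h_4 (its row matches the header).
h_5^1 = h_5
h_5^2 = h_5 * h_5 = h_1
h_5^3 = h_1 * h_5 = h_4
The first power of h_5 equal to the identity is h_5^3, so ord(h_5) = 3.

3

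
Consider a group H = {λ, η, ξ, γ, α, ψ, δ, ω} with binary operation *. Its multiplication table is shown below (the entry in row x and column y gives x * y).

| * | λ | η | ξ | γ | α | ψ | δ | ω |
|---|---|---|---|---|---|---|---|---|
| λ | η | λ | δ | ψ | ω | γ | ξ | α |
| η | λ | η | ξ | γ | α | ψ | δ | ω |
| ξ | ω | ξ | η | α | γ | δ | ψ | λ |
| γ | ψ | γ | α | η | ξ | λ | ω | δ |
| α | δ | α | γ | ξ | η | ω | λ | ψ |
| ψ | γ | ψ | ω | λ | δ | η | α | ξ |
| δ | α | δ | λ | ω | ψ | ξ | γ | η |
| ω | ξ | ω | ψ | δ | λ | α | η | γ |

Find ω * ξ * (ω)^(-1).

The identity is η. In row ω, the entry η sits in column δ, so ω^(-1) = δ.
ω * ξ = ψ
ψ * δ = α

α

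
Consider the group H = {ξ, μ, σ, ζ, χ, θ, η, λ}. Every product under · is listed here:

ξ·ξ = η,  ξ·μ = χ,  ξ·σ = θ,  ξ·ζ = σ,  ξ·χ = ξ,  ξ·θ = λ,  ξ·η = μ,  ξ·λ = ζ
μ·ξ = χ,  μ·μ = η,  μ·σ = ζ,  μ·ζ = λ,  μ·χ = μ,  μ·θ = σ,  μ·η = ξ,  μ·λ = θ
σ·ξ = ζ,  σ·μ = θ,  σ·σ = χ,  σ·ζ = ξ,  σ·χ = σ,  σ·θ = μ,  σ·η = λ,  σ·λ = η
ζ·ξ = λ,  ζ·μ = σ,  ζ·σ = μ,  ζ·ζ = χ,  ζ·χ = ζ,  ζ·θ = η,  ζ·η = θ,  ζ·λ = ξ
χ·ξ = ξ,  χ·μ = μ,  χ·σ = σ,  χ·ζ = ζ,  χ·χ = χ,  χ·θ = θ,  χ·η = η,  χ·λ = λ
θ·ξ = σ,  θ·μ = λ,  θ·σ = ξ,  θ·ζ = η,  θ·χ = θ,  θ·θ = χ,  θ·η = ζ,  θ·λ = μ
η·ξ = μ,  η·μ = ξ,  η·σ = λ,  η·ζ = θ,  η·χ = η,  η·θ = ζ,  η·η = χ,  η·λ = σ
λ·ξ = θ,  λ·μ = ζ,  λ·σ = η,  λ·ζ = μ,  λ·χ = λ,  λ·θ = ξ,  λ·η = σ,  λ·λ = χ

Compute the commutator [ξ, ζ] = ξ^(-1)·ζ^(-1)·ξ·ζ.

Identity is χ; from the table ξ^(-1) = μ and ζ^(-1) = ζ.
μ·ζ = λ
λ·ξ = θ
θ·ζ = η
(Structurally, H here is isomorphic to the dihedral group D_4.)

η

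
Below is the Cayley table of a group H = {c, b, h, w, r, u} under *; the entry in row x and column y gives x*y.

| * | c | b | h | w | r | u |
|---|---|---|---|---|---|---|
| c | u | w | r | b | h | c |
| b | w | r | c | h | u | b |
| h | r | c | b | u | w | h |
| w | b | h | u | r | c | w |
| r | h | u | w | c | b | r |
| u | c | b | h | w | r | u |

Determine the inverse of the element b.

First locate the identity: row u matches the header, so u is the identity.
Scan row b for u: b*r = u. Hence b^(-1) = r.

r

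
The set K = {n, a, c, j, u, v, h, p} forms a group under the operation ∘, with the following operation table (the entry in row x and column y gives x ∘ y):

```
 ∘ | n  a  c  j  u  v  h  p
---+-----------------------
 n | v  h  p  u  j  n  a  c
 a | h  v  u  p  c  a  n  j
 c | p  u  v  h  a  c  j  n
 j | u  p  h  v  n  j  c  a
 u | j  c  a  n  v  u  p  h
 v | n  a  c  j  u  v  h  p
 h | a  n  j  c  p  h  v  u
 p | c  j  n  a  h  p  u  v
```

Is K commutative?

Check whether the table is symmetric across its main diagonal.
Every entry (row x, col y) equals the entry (row y, col x), so K is abelian.

Yes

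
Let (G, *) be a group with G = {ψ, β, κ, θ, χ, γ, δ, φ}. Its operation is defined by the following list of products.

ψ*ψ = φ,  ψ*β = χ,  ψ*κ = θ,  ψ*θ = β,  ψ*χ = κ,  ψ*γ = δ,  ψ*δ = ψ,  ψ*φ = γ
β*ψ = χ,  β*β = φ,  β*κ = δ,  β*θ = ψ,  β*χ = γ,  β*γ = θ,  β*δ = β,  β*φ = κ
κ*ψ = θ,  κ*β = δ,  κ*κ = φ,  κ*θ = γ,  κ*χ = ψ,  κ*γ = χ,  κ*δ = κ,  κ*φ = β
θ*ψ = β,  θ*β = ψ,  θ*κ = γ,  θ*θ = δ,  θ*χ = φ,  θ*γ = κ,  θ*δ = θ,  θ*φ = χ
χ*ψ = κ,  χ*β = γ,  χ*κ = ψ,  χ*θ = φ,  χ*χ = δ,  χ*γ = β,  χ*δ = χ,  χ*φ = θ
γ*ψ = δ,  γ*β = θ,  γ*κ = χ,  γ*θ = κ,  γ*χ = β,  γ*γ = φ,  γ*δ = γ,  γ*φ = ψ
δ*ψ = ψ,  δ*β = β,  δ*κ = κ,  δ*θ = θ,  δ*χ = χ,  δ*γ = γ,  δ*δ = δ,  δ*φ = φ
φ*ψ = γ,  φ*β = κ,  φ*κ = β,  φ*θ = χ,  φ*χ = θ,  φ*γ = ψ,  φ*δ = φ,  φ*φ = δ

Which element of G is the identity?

The identity e satisfies e * x = x for all x, so its row in the table reproduces the column headers.
Row δ reads: ψ, β, κ, θ, χ, γ, δ, φ — exactly the header order. So δ is the identity.

δ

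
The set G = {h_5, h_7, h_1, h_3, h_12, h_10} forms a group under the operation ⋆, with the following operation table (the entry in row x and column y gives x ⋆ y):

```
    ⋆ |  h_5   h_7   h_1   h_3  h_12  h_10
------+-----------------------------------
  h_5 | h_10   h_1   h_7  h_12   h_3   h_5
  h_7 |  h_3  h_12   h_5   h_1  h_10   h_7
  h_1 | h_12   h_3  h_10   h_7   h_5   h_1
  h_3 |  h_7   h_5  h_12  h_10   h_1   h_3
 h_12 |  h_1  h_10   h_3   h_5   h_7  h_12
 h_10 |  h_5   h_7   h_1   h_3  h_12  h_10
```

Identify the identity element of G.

h_10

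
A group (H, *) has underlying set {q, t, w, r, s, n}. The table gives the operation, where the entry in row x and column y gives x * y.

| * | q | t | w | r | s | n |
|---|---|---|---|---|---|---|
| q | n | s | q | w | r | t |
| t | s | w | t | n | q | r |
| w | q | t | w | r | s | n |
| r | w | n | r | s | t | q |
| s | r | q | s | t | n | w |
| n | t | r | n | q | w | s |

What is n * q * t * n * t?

r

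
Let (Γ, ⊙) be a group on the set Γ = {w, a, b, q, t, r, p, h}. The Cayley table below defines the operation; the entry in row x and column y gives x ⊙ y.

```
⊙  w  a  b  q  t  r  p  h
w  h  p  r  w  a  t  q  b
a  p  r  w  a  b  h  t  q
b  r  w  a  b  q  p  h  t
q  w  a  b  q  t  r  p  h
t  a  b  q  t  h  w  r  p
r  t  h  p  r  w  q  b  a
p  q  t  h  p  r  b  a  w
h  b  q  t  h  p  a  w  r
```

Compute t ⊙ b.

Read row t, column b: t ⊙ b = q.

q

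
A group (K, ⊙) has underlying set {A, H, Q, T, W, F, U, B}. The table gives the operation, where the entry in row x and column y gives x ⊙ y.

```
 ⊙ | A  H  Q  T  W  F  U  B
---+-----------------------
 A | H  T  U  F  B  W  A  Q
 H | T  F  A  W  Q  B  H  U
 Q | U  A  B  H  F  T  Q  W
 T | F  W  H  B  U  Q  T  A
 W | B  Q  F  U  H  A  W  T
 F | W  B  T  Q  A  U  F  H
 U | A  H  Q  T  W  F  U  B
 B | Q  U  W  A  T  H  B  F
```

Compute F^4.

F^1 = F
F^2 = F ⊙ F = U
F^3 = U ⊙ F = F
F^4 = F ⊙ F = U

U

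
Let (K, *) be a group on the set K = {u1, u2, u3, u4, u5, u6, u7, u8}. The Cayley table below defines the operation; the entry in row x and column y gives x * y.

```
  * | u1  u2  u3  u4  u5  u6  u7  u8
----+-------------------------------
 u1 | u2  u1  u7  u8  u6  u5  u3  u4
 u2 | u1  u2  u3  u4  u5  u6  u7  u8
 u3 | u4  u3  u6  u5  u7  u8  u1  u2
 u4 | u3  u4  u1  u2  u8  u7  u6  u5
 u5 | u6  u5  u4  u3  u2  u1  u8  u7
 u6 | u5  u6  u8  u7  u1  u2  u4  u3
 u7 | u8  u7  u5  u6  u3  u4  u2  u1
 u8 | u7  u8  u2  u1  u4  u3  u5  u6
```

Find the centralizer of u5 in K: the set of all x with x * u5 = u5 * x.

{u1, u2, u5, u6}

Compare row u5 with column u5 entry by entry.
u1 * u5 = u6 = u5 * u1, so u1 commutes with u5.
u4 * u5 = u8 but u5 * u4 = u3, so u4 does not.
Collecting the elements that commute with u5: C(u5) = {u1, u2, u5, u6}.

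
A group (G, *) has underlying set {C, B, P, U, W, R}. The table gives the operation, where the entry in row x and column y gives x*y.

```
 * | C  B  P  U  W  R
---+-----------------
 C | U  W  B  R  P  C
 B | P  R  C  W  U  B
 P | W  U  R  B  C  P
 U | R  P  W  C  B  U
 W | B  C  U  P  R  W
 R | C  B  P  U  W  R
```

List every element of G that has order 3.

{C, U}

Identity is R. Compute the order of each non-identity element by repeated multiplication:
  C: C → U → R  (order 3)
  B: B → R  (order 2)
  P: P → R  (order 2)
  U: U → C → R  (order 3)
  W: W → R  (order 2)
Elements of order 3: {C, U}.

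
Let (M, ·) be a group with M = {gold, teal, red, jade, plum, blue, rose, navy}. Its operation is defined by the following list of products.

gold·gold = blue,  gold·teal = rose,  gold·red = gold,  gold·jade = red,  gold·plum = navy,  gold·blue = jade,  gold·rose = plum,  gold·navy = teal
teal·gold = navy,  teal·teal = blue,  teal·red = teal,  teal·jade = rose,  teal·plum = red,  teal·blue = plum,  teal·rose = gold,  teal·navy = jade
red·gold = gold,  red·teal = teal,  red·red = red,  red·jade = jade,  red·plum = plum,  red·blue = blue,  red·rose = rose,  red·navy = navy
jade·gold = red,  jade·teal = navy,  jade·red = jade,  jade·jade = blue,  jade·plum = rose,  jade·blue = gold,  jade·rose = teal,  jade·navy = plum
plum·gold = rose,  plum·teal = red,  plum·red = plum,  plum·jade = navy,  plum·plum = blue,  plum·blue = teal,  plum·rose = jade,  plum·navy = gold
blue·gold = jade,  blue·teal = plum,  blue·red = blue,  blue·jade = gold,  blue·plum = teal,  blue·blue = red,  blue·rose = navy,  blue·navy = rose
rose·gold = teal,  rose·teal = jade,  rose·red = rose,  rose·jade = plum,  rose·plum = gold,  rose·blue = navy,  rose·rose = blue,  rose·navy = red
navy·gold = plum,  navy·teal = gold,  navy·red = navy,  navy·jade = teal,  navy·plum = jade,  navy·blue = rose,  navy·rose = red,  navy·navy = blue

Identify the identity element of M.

The identity e satisfies e·x = x for all x, so its row in the table reproduces the column headers.
Row red reads: gold, teal, red, jade, plum, blue, rose, navy — exactly the header order. So red is the identity.

red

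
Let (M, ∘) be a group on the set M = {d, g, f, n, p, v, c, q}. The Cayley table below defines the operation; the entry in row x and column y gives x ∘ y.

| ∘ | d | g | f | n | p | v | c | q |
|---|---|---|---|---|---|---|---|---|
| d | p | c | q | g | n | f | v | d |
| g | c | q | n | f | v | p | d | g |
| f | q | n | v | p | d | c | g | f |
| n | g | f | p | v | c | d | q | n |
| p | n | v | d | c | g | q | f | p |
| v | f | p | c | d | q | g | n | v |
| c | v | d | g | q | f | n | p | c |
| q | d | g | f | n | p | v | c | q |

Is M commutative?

Yes

Check whether the table is symmetric across its main diagonal.
Every entry (row x, col y) equals the entry (row y, col x), so M is abelian.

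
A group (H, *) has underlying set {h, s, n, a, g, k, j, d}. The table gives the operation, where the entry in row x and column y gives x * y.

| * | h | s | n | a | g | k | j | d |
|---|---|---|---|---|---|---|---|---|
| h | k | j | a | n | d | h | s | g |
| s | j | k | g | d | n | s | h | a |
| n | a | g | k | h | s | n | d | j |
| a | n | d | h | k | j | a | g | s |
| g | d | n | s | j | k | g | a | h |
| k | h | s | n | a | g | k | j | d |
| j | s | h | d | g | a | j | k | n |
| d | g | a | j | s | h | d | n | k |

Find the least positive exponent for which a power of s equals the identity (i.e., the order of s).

2

The identity element is k (its row matches the header).
s^1 = s
s^2 = s * s = k
The first power of s equal to the identity is s^2, so ord(s) = 2.
(Structurally, H here is isomorphic to the elementary abelian group (Z_2)^3.)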